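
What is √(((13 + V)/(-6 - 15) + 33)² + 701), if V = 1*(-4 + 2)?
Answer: √774265/21 ≈ 41.901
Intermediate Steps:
V = -2 (V = 1*(-2) = -2)
√(((13 + V)/(-6 - 15) + 33)² + 701) = √(((13 - 2)/(-6 - 15) + 33)² + 701) = √((11/(-21) + 33)² + 701) = √((11*(-1/21) + 33)² + 701) = √((-11/21 + 33)² + 701) = √((682/21)² + 701) = √(465124/441 + 701) = √(774265/441) = √774265/21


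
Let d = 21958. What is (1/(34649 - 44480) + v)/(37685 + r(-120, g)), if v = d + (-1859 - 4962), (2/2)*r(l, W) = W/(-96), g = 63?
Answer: 4761979072/11855193069 ≈ 0.40168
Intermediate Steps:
r(l, W) = -W/96 (r(l, W) = W/(-96) = W*(-1/96) = -W/96)
v = 15137 (v = 21958 + (-1859 - 4962) = 21958 - 6821 = 15137)
(1/(34649 - 44480) + v)/(37685 + r(-120, g)) = (1/(34649 - 44480) + 15137)/(37685 - 1/96*63) = (1/(-9831) + 15137)/(37685 - 21/32) = (-1/9831 + 15137)/(1205899/32) = (148811846/9831)*(32/1205899) = 4761979072/11855193069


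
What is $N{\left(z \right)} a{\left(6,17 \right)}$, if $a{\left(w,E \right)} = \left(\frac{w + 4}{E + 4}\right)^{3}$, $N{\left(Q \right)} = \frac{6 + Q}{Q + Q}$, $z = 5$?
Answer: $\frac{1100}{9261} \approx 0.11878$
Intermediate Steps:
$N{\left(Q \right)} = \frac{6 + Q}{2 Q}$
$a{\left(w,E \right)} = \frac{\left(4 + w\right)^{3}}{\left(4 + E\right)^{3}}$ ($a{\left(w,E \right)} = \left(\frac{4 + w}{4 + E}\right)^{3} = \frac{\left(4 + w\right)^{3}}{\left(4 + E\right)^{3}}$)
$N{\left(z \right)} a{\left(6,17 \right)} = \frac{6 + 5}{2 \cdot 5} \frac{\left(4 + 6\right)^{3}}{\left(4 + 17\right)^{3}} = \frac{1}{2} \cdot \frac{1}{5} \cdot 11 \frac{10^{3}}{9261} = \frac{11 \cdot \frac{1}{9261} \cdot 1000}{10} = \frac{11}{10} \cdot \frac{1000}{9261} = \frac{1100}{9261}$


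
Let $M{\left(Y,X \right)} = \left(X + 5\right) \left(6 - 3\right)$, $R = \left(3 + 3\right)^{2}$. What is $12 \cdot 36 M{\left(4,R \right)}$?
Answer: $53136$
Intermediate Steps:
$R = 36$ ($R = 6^{2} = 36$)
$M{\left(Y,X \right)} = 15 + 3 X$ ($M{\left(Y,X \right)} = \left(5 + X\right) 3 = 15 + 3 X$)
$12 \cdot 36 M{\left(4,R \right)} = 12 \cdot 36 \left(15 + 3 \cdot 36\right) = 12 \cdot 36 \left(15 + 108\right) = 12 \cdot 36 \cdot 123 = 12 \cdot 4428 = 53136$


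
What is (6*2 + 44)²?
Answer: 3136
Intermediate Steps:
(6*2 + 44)² = (12 + 44)² = 56² = 3136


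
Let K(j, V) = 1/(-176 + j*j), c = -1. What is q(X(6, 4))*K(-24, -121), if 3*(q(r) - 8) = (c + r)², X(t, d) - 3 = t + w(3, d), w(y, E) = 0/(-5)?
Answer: 11/150 ≈ 0.073333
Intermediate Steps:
w(y, E) = 0 (w(y, E) = 0*(-⅕) = 0)
K(j, V) = 1/(-176 + j²)
X(t, d) = 3 + t (X(t, d) = 3 + (t + 0) = 3 + t)
q(r) = 8 + (-1 + r)²/3
q(X(6, 4))*K(-24, -121) = (8 + (-1 + (3 + 6))²/3)/(-176 + (-24)²) = (8 + (-1 + 9)²/3)/(-176 + 576) = (8 + (⅓)*8²)/400 = (8 + (⅓)*64)*(1/400) = (8 + 64/3)*(1/400) = (88/3)*(1/400) = 11/150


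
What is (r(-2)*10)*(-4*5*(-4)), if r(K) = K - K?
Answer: 0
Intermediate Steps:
r(K) = 0
(r(-2)*10)*(-4*5*(-4)) = (0*10)*(-4*5*(-4)) = 0*(-20*(-4)) = 0*80 = 0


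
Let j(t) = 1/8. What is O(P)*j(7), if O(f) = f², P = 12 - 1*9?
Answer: 9/8 ≈ 1.1250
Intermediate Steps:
j(t) = ⅛
P = 3 (P = 12 - 9 = 3)
O(P)*j(7) = 3²*(⅛) = 9*(⅛) = 9/8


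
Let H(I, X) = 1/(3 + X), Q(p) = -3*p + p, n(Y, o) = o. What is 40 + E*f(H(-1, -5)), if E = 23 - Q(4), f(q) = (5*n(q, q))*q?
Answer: 315/4 ≈ 78.750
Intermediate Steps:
Q(p) = -2*p
f(q) = 5*q**2 (f(q) = (5*q)*q = 5*q**2)
E = 31 (E = 23 - (-2)*4 = 23 - 1*(-8) = 23 + 8 = 31)
40 + E*f(H(-1, -5)) = 40 + 31*(5*(1/(3 - 5))**2) = 40 + 31*(5*(1/(-2))**2) = 40 + 31*(5*(-1/2)**2) = 40 + 31*(5*(1/4)) = 40 + 31*(5/4) = 40 + 155/4 = 315/4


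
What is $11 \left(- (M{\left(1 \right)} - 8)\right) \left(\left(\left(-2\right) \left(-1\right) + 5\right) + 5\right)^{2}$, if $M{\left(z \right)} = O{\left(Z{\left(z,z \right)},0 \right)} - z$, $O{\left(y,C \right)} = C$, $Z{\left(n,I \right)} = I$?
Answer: $14256$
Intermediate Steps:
$M{\left(z \right)} = - z$ ($M{\left(z \right)} = 0 - z = - z$)
$11 \left(- (M{\left(1 \right)} - 8)\right) \left(\left(\left(-2\right) \left(-1\right) + 5\right) + 5\right)^{2} = 11 \left(- (\left(-1\right) 1 - 8)\right) \left(\left(\left(-2\right) \left(-1\right) + 5\right) + 5\right)^{2} = 11 \left(- (-1 - 8)\right) \left(\left(2 + 5\right) + 5\right)^{2} = 11 \left(\left(-1\right) \left(-9\right)\right) \left(7 + 5\right)^{2} = 11 \cdot 9 \cdot 12^{2} = 99 \cdot 144 = 14256$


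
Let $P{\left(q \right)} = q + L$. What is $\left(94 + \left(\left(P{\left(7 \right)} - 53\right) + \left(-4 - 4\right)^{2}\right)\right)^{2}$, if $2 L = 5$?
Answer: $\frac{52441}{4} \approx 13110.0$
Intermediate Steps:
$L = \frac{5}{2}$ ($L = \frac{1}{2} \cdot 5 = \frac{5}{2} \approx 2.5$)
$P{\left(q \right)} = \frac{5}{2} + q$ ($P{\left(q \right)} = q + \frac{5}{2} = \frac{5}{2} + q$)
$\left(94 + \left(\left(P{\left(7 \right)} - 53\right) + \left(-4 - 4\right)^{2}\right)\right)^{2} = \left(94 + \left(\left(\left(\frac{5}{2} + 7\right) - 53\right) + \left(-4 - 4\right)^{2}\right)\right)^{2} = \left(94 + \left(\left(\frac{19}{2} - 53\right) + \left(-8\right)^{2}\right)\right)^{2} = \left(94 + \left(- \frac{87}{2} + 64\right)\right)^{2} = \left(94 + \frac{41}{2}\right)^{2} = \left(\frac{229}{2}\right)^{2} = \frac{52441}{4}$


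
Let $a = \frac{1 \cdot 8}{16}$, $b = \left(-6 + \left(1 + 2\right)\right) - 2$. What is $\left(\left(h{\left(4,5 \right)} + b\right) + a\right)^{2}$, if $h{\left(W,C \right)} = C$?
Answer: $\frac{1}{4} \approx 0.25$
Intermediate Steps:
$b = -5$ ($b = \left(-6 + 3\right) - 2 = -3 - 2 = -5$)
$a = \frac{1}{2}$ ($a = 8 \cdot \frac{1}{16} = \frac{1}{2} \approx 0.5$)
$\left(\left(h{\left(4,5 \right)} + b\right) + a\right)^{2} = \left(\left(5 - 5\right) + \frac{1}{2}\right)^{2} = \left(0 + \frac{1}{2}\right)^{2} = \left(\frac{1}{2}\right)^{2} = \frac{1}{4}$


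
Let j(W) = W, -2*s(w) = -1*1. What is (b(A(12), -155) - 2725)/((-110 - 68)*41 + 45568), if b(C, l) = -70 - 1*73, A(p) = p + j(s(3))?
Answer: -1434/19135 ≈ -0.074941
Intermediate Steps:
s(w) = ½ (s(w) = -(-1)/2 = -½*(-1) = ½)
A(p) = ½ + p (A(p) = p + ½ = ½ + p)
b(C, l) = -143 (b(C, l) = -70 - 73 = -143)
(b(A(12), -155) - 2725)/((-110 - 68)*41 + 45568) = (-143 - 2725)/((-110 - 68)*41 + 45568) = -2868/(-178*41 + 45568) = -2868/(-7298 + 45568) = -2868/38270 = -2868*1/38270 = -1434/19135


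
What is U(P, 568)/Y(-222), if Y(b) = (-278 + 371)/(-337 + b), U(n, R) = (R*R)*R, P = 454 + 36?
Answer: -102436991488/93 ≈ -1.1015e+9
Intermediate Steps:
P = 490
U(n, R) = R**3 (U(n, R) = R**2*R = R**3)
Y(b) = 93/(-337 + b)
U(P, 568)/Y(-222) = 568**3/((93/(-337 - 222))) = 183250432/((93/(-559))) = 183250432/((93*(-1/559))) = 183250432/(-93/559) = 183250432*(-559/93) = -102436991488/93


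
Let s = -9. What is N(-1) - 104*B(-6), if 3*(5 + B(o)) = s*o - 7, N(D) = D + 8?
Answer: -3307/3 ≈ -1102.3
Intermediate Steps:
N(D) = 8 + D
B(o) = -22/3 - 3*o (B(o) = -5 + (-9*o - 7)/3 = -5 + (-7 - 9*o)/3 = -5 + (-7/3 - 3*o) = -22/3 - 3*o)
N(-1) - 104*B(-6) = (8 - 1) - 104*(-22/3 - 3*(-6)) = 7 - 104*(-22/3 + 18) = 7 - 104*32/3 = 7 - 3328/3 = -3307/3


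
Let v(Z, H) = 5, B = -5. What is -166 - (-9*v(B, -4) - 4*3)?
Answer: -109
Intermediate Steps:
-166 - (-9*v(B, -4) - 4*3) = -166 - (-9*5 - 4*3) = -166 - (-45 - 12) = -166 - 1*(-57) = -166 + 57 = -109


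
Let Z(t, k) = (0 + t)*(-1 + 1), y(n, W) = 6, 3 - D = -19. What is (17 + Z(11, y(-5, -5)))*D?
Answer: 374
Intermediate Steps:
D = 22 (D = 3 - 1*(-19) = 3 + 19 = 22)
Z(t, k) = 0 (Z(t, k) = t*0 = 0)
(17 + Z(11, y(-5, -5)))*D = (17 + 0)*22 = 17*22 = 374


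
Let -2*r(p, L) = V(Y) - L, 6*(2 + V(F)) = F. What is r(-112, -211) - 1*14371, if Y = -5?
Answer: -173701/12 ≈ -14475.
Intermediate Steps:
V(F) = -2 + F/6
r(p, L) = 17/12 + L/2 (r(p, L) = -((-2 + (⅙)*(-5)) - L)/2 = -((-2 - ⅚) - L)/2 = -(-17/6 - L)/2 = 17/12 + L/2)
r(-112, -211) - 1*14371 = (17/12 + (½)*(-211)) - 1*14371 = (17/12 - 211/2) - 14371 = -1249/12 - 14371 = -173701/12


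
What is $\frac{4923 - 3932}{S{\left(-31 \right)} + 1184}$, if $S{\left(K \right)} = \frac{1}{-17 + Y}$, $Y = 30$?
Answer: $\frac{12883}{15393} \approx 0.83694$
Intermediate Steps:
$S{\left(K \right)} = \frac{1}{13}$ ($S{\left(K \right)} = \frac{1}{-17 + 30} = \frac{1}{13}$)
$\frac{4923 - 3932}{S{\left(-31 \right)} + 1184} = \frac{4923 - 3932}{\frac{1}{13} + 1184} = \frac{991}{\frac{15393}{13}} = 991 \cdot \frac{13}{15393} = \frac{12883}{15393}$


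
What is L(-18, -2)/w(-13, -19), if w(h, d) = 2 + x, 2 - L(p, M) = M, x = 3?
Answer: ⅘ ≈ 0.80000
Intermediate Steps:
L(p, M) = 2 - M
w(h, d) = 5 (w(h, d) = 2 + 3 = 5)
L(-18, -2)/w(-13, -19) = (2 - 1*(-2))/5 = (2 + 2)*(⅕) = 4*(⅕) = ⅘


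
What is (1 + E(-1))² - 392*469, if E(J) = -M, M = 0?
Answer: -183847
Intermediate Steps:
E(J) = 0 (E(J) = -1*0 = 0)
(1 + E(-1))² - 392*469 = (1 + 0)² - 392*469 = 1² - 183848 = 1 - 183848 = -183847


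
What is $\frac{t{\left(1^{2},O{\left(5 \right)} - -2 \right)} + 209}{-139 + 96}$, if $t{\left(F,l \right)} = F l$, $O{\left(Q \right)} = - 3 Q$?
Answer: $- \frac{196}{43} \approx -4.5581$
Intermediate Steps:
$\frac{t{\left(1^{2},O{\left(5 \right)} - -2 \right)} + 209}{-139 + 96} = \frac{1^{2} \left(\left(-3\right) 5 - -2\right) + 209}{-139 + 96} = \frac{1 \left(-15 + 2\right) + 209}{-43} = \left(1 \left(-13\right) + 209\right) \left(- \frac{1}{43}\right) = \left(-13 + 209\right) \left(- \frac{1}{43}\right) = 196 \left(- \frac{1}{43}\right) = - \frac{196}{43}$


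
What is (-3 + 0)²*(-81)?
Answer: -729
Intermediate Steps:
(-3 + 0)²*(-81) = (-3)²*(-81) = 9*(-81) = -729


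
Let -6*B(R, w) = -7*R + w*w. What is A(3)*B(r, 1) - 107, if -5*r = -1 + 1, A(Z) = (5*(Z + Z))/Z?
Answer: -326/3 ≈ -108.67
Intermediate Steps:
A(Z) = 10 (A(Z) = (5*(2*Z))/Z = (10*Z)/Z = 10)
r = 0 (r = -(-1 + 1)/5 = -1/5*0 = 0)
B(R, w) = -w**2/6 + 7*R/6 (B(R, w) = -(-7*R + w*w)/6 = -(-7*R + w**2)/6 = -(w**2 - 7*R)/6 = -w**2/6 + 7*R/6)
A(3)*B(r, 1) - 107 = 10*(-1/6*1**2 + (7/6)*0) - 107 = 10*(-1/6*1 + 0) - 107 = 10*(-1/6 + 0) - 107 = 10*(-1/6) - 107 = -5/3 - 107 = -326/3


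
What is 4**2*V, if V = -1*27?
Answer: -432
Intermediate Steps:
V = -27
4**2*V = 4**2*(-27) = 16*(-27) = -432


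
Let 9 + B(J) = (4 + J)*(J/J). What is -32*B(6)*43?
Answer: -1376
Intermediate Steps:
B(J) = -5 + J (B(J) = -9 + (4 + J)*(J/J) = -9 + (4 + J)*1 = -9 + (4 + J) = -5 + J)
-32*B(6)*43 = -32*(-5 + 6)*43 = -32*1*43 = -32*43 = -1376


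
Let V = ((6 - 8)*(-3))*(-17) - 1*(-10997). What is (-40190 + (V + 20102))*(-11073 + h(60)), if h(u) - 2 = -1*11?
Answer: 101876826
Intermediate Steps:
h(u) = -9 (h(u) = 2 - 1*11 = 2 - 11 = -9)
V = 10895 (V = -2*(-3)*(-17) + 10997 = 6*(-17) + 10997 = -102 + 10997 = 10895)
(-40190 + (V + 20102))*(-11073 + h(60)) = (-40190 + (10895 + 20102))*(-11073 - 9) = (-40190 + 30997)*(-11082) = -9193*(-11082) = 101876826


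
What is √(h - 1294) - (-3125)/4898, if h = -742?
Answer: 3125/4898 + 2*I*√509 ≈ 0.63802 + 45.122*I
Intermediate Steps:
√(h - 1294) - (-3125)/4898 = √(-742 - 1294) - (-3125)/4898 = √(-2036) - (-3125)/4898 = 2*I*√509 - 1*(-3125/4898) = 2*I*√509 + 3125/4898 = 3125/4898 + 2*I*√509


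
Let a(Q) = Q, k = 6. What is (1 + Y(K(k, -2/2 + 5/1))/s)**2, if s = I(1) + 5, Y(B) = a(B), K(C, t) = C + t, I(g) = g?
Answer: 64/9 ≈ 7.1111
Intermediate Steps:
Y(B) = B
s = 6 (s = 1 + 5 = 6)
(1 + Y(K(k, -2/2 + 5/1))/s)**2 = (1 + (6 + (-2/2 + 5/1))/6)**2 = (1 + (6 + (-2*1/2 + 5*1))*(1/6))**2 = (1 + (6 + (-1 + 5))*(1/6))**2 = (1 + (6 + 4)*(1/6))**2 = (1 + 10*(1/6))**2 = (1 + 5/3)**2 = (8/3)**2 = 64/9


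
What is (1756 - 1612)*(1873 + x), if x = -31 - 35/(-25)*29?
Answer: 1355472/5 ≈ 2.7109e+5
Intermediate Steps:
x = 48/5 (x = -31 - 35*(-1/25)*29 = -31 + (7/5)*29 = -31 + 203/5 = 48/5 ≈ 9.6000)
(1756 - 1612)*(1873 + x) = (1756 - 1612)*(1873 + 48/5) = 144*(9413/5) = 1355472/5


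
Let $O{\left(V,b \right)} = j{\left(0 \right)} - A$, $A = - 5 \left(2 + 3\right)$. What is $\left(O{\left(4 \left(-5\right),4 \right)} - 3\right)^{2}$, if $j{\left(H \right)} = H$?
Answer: $484$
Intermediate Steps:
$A = -25$ ($A = \left(-5\right) 5 = -25$)
$O{\left(V,b \right)} = 25$ ($O{\left(V,b \right)} = 0 - -25 = 0 + 25 = 25$)
$\left(O{\left(4 \left(-5\right),4 \right)} - 3\right)^{2} = \left(25 - 3\right)^{2} = 22^{2} = 484$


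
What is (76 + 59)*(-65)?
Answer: -8775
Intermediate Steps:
(76 + 59)*(-65) = 135*(-65) = -8775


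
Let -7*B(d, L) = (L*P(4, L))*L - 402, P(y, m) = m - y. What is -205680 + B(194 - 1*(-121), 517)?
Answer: -138558615/7 ≈ -1.9794e+7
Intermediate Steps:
B(d, L) = 402/7 - L**2*(-4 + L)/7 (B(d, L) = -((L*(L - 1*4))*L - 402)/7 = -((L*(L - 4))*L - 402)/7 = -((L*(-4 + L))*L - 402)/7 = -(L**2*(-4 + L) - 402)/7 = -(-402 + L**2*(-4 + L))/7 = 402/7 - L**2*(-4 + L)/7)
-205680 + B(194 - 1*(-121), 517) = -205680 + (402/7 + (1/7)*517**2*(4 - 1*517)) = -205680 + (402/7 + (1/7)*267289*(4 - 517)) = -205680 + (402/7 + (1/7)*267289*(-513)) = -205680 + (402/7 - 137119257/7) = -205680 - 137118855/7 = -138558615/7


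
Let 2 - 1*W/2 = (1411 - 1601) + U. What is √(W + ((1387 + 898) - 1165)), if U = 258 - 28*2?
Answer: 10*√11 ≈ 33.166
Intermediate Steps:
U = 202 (U = 258 - 56 = 202)
W = -20 (W = 4 - 2*((1411 - 1601) + 202) = 4 - 2*(-190 + 202) = 4 - 2*12 = 4 - 24 = -20)
√(W + ((1387 + 898) - 1165)) = √(-20 + ((1387 + 898) - 1165)) = √(-20 + (2285 - 1165)) = √(-20 + 1120) = √1100 = 10*√11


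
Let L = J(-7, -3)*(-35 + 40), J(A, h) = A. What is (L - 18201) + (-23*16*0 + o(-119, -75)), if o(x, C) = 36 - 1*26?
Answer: -18226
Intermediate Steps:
L = -35 (L = -7*(-35 + 40) = -7*5 = -35)
o(x, C) = 10 (o(x, C) = 36 - 26 = 10)
(L - 18201) + (-23*16*0 + o(-119, -75)) = (-35 - 18201) + (-23*16*0 + 10) = -18236 + (-368*0 + 10) = -18236 + (0 + 10) = -18236 + 10 = -18226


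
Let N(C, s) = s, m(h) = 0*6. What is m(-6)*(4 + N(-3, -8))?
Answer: 0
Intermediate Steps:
m(h) = 0
m(-6)*(4 + N(-3, -8)) = 0*(4 - 8) = 0*(-4) = 0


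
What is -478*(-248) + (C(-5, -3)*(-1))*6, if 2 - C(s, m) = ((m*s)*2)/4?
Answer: 118577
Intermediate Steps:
C(s, m) = 2 - m*s/2 (C(s, m) = 2 - (m*s)*2/4 = 2 - 2*m*s/4 = 2 - m*s/2)
-478*(-248) + (C(-5, -3)*(-1))*6 = -478*(-248) + ((2 - ½*(-3)*(-5))*(-1))*6 = 118544 + ((2 - 15/2)*(-1))*6 = 118544 - 11/2*(-1)*6 = 118544 + (11/2)*6 = 118544 + 33 = 118577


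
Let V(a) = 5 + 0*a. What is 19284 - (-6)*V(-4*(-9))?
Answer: 19314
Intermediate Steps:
V(a) = 5 (V(a) = 5 + 0 = 5)
19284 - (-6)*V(-4*(-9)) = 19284 - (-6)*5 = 19284 - 1*(-30) = 19284 + 30 = 19314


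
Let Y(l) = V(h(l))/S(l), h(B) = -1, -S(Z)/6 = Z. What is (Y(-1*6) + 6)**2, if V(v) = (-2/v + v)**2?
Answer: 47089/1296 ≈ 36.334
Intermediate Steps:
S(Z) = -6*Z
V(v) = (v - 2/v)**2
Y(l) = -1/(6*l) (Y(l) = ((-2 + (-1)**2)**2/(-1)**2)/((-6*l)) = (1*(-2 + 1)**2)*(-1/(6*l)) = (1*(-1)**2)*(-1/(6*l)) = (1*1)*(-1/(6*l)) = 1*(-1/(6*l)) = -1/(6*l))
(Y(-1*6) + 6)**2 = (-1/(6*((-1*6))) + 6)**2 = (-1/6/(-6) + 6)**2 = (-1/6*(-1/6) + 6)**2 = (1/36 + 6)**2 = (217/36)**2 = 47089/1296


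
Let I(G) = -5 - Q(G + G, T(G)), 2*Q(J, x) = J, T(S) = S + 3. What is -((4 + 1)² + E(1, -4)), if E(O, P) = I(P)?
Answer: -24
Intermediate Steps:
T(S) = 3 + S
Q(J, x) = J/2
I(G) = -5 - G (I(G) = -5 - (G + G)/2 = -5 - 2*G/2 = -5 - G)
E(O, P) = -5 - P
-((4 + 1)² + E(1, -4)) = -((4 + 1)² + (-5 - 1*(-4))) = -(5² + (-5 + 4)) = -(25 - 1) = -1*24 = -24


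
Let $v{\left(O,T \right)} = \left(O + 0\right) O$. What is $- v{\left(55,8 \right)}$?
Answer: $-3025$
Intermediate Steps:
$v{\left(O,T \right)} = O^{2}$ ($v{\left(O,T \right)} = O O = O^{2}$)
$- v{\left(55,8 \right)} = - 55^{2} = \left(-1\right) 3025 = -3025$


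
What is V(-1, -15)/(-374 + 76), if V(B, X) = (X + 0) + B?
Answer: 8/149 ≈ 0.053691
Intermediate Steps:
V(B, X) = B + X (V(B, X) = X + B = B + X)
V(-1, -15)/(-374 + 76) = (-1 - 15)/(-374 + 76) = -16/(-298) = -16*(-1/298) = 8/149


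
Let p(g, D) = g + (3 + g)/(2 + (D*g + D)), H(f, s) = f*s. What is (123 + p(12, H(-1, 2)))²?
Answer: 1155625/64 ≈ 18057.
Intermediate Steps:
p(g, D) = g + (3 + g)/(2 + D + D*g) (p(g, D) = g + (3 + g)/(2 + (D + D*g)) = g + (3 + g)/(2 + D + D*g))
(123 + p(12, H(-1, 2)))² = (123 + (3 + 3*12 - 1*2*12 - 1*2*12²)/(2 - 1*2 - 1*2*12))² = (123 + (3 + 36 - 2*12 - 2*144)/(2 - 2 - 2*12))² = (123 + (3 + 36 - 24 - 288)/(2 - 2 - 24))² = (123 - 273/(-24))² = (123 - 1/24*(-273))² = (123 + 91/8)² = (1075/8)² = 1155625/64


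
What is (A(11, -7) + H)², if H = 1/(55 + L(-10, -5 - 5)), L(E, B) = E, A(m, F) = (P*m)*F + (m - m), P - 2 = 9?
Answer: 1452676996/2025 ≈ 7.1737e+5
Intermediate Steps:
P = 11 (P = 2 + 9 = 11)
A(m, F) = 11*F*m (A(m, F) = (11*m)*F + (m - m) = 11*F*m + 0 = 11*F*m)
H = 1/45 (H = 1/(55 - 10) = 1/45 ≈ 0.022222)
(A(11, -7) + H)² = (11*(-7)*11 + 1/45)² = (-847 + 1/45)² = (-38114/45)² = 1452676996/2025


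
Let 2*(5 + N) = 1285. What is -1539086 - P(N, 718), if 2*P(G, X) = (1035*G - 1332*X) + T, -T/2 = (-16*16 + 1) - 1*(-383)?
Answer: -5562705/4 ≈ -1.3907e+6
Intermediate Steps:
N = 1275/2 (N = -5 + (1/2)*1285 = -5 + 1285/2 = 1275/2 ≈ 637.50)
T = -256 (T = -2*((-16*16 + 1) - 1*(-383)) = -2*((-256 + 1) + 383) = -2*(-255 + 383) = -2*128 = -256)
P(G, X) = -128 - 666*X + 1035*G/2 (P(G, X) = ((1035*G - 1332*X) - 256)/2 = ((-1332*X + 1035*G) - 256)/2 = (-256 - 1332*X + 1035*G)/2 = -128 - 666*X + 1035*G/2)
-1539086 - P(N, 718) = -1539086 - (-128 - 666*718 + (1035/2)*(1275/2)) = -1539086 - (-128 - 478188 + 1319625/4) = -1539086 - 1*(-593639/4) = -1539086 + 593639/4 = -5562705/4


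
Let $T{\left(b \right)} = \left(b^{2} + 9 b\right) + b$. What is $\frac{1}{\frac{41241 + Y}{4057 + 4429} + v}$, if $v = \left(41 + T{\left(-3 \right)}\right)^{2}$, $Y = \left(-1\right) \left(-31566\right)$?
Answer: $\frac{8486}{3467207} \approx 0.0024475$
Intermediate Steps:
$T{\left(b \right)} = b^{2} + 10 b$
$Y = 31566$
$v = 400$ ($v = \left(41 - 3 \left(10 - 3\right)\right)^{2} = \left(41 - 21\right)^{2} = 20^{2} = 400$)
$\frac{1}{\frac{41241 + Y}{4057 + 4429} + v} = \frac{1}{\frac{41241 + 31566}{4057 + 4429} + 400} = \frac{1}{\frac{72807}{8486} + 400} = \frac{1}{\frac{3467207}{8486}} = \frac{8486}{3467207}$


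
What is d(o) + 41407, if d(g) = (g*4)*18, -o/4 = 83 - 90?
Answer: 43423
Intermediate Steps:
o = 28 (o = -4*(83 - 90) = -4*(-7) = 28)
d(g) = 72*g (d(g) = (4*g)*18 = 72*g)
d(o) + 41407 = 72*28 + 41407 = 2016 + 41407 = 43423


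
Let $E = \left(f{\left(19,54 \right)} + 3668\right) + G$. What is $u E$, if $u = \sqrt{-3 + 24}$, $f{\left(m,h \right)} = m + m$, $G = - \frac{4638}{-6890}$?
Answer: $\frac{12769489 \sqrt{21}}{3445} \approx 16986.0$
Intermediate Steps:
$G = \frac{2319}{3445}$ ($G = \left(-4638\right) \left(- \frac{1}{6890}\right) = \frac{2319}{3445} \approx 0.67315$)
$f{\left(m,h \right)} = 2 m$
$u = \sqrt{21} \approx 4.5826$
$E = \frac{12769489}{3445}$ ($E = \left(2 \cdot 19 + 3668\right) + \frac{2319}{3445} = \left(38 + 3668\right) + \frac{2319}{3445} = 3706 + \frac{2319}{3445} = \frac{12769489}{3445} \approx 3706.7$)
$u E = \sqrt{21} \cdot \frac{12769489}{3445} = \frac{12769489 \sqrt{21}}{3445}$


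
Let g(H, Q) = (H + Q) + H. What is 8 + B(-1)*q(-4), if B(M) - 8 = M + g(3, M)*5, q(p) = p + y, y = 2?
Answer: -56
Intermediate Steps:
g(H, Q) = Q + 2*H
q(p) = 2 + p (q(p) = p + 2 = 2 + p)
B(M) = 38 + 6*M (B(M) = 8 + (M + (M + 2*3)*5) = 8 + (M + (M + 6)*5) = 8 + (M + (6 + M)*5) = 8 + (M + (30 + 5*M)) = 8 + (30 + 6*M) = 38 + 6*M)
8 + B(-1)*q(-4) = 8 + (38 + 6*(-1))*(2 - 4) = 8 + (38 - 6)*(-2) = 8 + 32*(-2) = 8 - 64 = -56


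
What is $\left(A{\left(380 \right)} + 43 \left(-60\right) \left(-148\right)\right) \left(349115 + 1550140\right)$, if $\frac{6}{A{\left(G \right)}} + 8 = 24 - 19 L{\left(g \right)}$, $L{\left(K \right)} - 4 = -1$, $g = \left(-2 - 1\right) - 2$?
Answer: $\frac{29733661301670}{41} \approx 7.2521 \cdot 10^{11}$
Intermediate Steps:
$g = -5$ ($g = -3 - 2 = -5$)
$L{\left(K \right)} = 3$ ($L{\left(K \right)} = 4 - 1 = 3$)
$A{\left(G \right)} = - \frac{6}{41}$ ($A{\left(G \right)} = \frac{6}{-8 + \left(24 - 57\right)} = \frac{6}{-8 - 33} = \frac{6}{-41} = 6 \left(- \frac{1}{41}\right) = - \frac{6}{41}$)
$\left(A{\left(380 \right)} + 43 \left(-60\right) \left(-148\right)\right) \left(349115 + 1550140\right) = \left(- \frac{6}{41} + 43 \left(-60\right) \left(-148\right)\right) \left(349115 + 1550140\right) = \left(- \frac{6}{41} - -381840\right) 1899255 = \left(- \frac{6}{41} + 381840\right) 1899255 = \frac{15655434}{41} \cdot 1899255 = \frac{29733661301670}{41}$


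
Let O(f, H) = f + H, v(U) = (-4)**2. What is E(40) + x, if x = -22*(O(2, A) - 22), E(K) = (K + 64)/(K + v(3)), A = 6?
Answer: 2169/7 ≈ 309.86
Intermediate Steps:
v(U) = 16
E(K) = (64 + K)/(16 + K) (E(K) = (K + 64)/(K + 16) = (64 + K)/(16 + K))
O(f, H) = H + f
x = 308 (x = -22*((6 + 2) - 22) = -22*(8 - 22) = -22*(-14) = 308)
E(40) + x = (64 + 40)/(16 + 40) + 308 = 104/56 + 308 = (1/56)*104 + 308 = 13/7 + 308 = 2169/7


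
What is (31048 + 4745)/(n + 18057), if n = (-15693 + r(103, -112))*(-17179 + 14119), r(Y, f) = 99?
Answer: 11931/15911899 ≈ 0.00074982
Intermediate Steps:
n = 47717640 (n = (-15693 + 99)*(-17179 + 14119) = -15594*(-3060) = 47717640)
(31048 + 4745)/(n + 18057) = (31048 + 4745)/(47717640 + 18057) = 35793/47735697 = 35793*(1/47735697) = 11931/15911899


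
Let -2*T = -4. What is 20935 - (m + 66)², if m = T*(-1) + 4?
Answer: 16311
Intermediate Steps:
T = 2 (T = -½*(-4) = 2)
m = 2 (m = 2*(-1) + 4 = -2 + 4 = 2)
20935 - (m + 66)² = 20935 - (2 + 66)² = 20935 - 1*68² = 20935 - 1*4624 = 20935 - 4624 = 16311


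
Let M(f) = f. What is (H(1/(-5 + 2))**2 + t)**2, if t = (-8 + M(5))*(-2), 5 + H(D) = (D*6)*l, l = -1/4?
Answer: 11025/16 ≈ 689.06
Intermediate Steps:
l = -1/4 (l = -1*1/4 = -1/4 ≈ -0.25000)
H(D) = -5 - 3*D/2 (H(D) = -5 + (D*6)*(-1/4) = -5 + (6*D)*(-1/4) = -5 - 3*D/2)
t = 6 (t = (-8 + 5)*(-2) = -3*(-2) = 6)
(H(1/(-5 + 2))**2 + t)**2 = ((-5 - 3/(2*(-5 + 2)))**2 + 6)**2 = ((-5 - 3/2/(-3))**2 + 6)**2 = ((-5 - 3/2*(-1/3))**2 + 6)**2 = ((-5 + 1/2)**2 + 6)**2 = ((-9/2)**2 + 6)**2 = (81/4 + 6)**2 = (105/4)**2 = 11025/16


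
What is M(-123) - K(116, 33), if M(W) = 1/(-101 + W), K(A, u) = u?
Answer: -7393/224 ≈ -33.004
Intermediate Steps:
M(-123) - K(116, 33) = 1/(-101 - 123) - 1*33 = 1/(-224) - 33 = -1/224 - 33 = -7393/224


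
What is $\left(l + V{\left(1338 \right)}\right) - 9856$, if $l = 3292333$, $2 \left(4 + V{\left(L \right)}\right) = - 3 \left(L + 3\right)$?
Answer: $\frac{6560923}{2} \approx 3.2805 \cdot 10^{6}$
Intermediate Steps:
$V{\left(L \right)} = - \frac{17}{2} - \frac{3 L}{2}$ ($V{\left(L \right)} = -4 + \frac{\left(-3\right) \left(L + 3\right)}{2} = -4 + \frac{\left(-3\right) \left(3 + L\right)}{2} = -4 + \frac{-9 - 3 L}{2} = -4 - \left(\frac{9}{2} + \frac{3 L}{2}\right) = - \frac{17}{2} - \frac{3 L}{2}$)
$\left(l + V{\left(1338 \right)}\right) - 9856 = \left(3292333 - \frac{4031}{2}\right) - 9856 = \frac{6580635}{2} - 9856 = \frac{6560923}{2}$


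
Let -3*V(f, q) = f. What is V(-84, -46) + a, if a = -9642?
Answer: -9614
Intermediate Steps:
V(f, q) = -f/3
V(-84, -46) + a = -1/3*(-84) - 9642 = 28 - 9642 = -9614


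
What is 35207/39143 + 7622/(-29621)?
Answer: 744518601/1159454803 ≈ 0.64213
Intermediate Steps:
35207/39143 + 7622/(-29621) = 35207*(1/39143) + 7622*(-1/29621) = 35207/39143 - 7622/29621 = 744518601/1159454803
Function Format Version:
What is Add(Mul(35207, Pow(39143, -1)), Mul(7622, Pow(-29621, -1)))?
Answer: Rational(744518601, 1159454803) ≈ 0.64213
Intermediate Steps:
Add(Mul(35207, Pow(39143, -1)), Mul(7622, Pow(-29621, -1))) = Add(Mul(35207, Rational(1, 39143)), Mul(7622, Rational(-1, 29621))) = Add(Rational(35207, 39143), Rational(-7622, 29621)) = Rational(744518601, 1159454803)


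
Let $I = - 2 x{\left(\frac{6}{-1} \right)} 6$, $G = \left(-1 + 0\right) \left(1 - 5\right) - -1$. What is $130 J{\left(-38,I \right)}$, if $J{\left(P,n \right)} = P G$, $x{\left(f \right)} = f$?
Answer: $-24700$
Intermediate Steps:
$G = 5$ ($G = \left(-1\right) \left(-4\right) + 1 = 4 + 1 = 5$)
$I = 72$ ($I = - 2 \frac{6}{-1} \cdot 6 = - 2 \cdot 6 \left(-1\right) 6 = \left(-2\right) \left(-6\right) 6 = 12 \cdot 6 = 72$)
$J{\left(P,n \right)} = 5 P$ ($J{\left(P,n \right)} = P 5 = 5 P$)
$130 J{\left(-38,I \right)} = 130 \cdot 5 \left(-38\right) = 130 \left(-190\right) = -24700$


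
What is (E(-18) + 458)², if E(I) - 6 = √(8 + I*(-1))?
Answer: (464 + √26)² ≈ 2.2005e+5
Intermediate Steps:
E(I) = 6 + √(8 - I) (E(I) = 6 + √(8 + I*(-1)) = 6 + √(8 - I))
(E(-18) + 458)² = ((6 + √(8 - 1*(-18))) + 458)² = ((6 + √(8 + 18)) + 458)² = ((6 + √26) + 458)² = (464 + √26)²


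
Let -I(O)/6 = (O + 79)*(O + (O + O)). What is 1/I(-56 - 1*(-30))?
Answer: 1/24804 ≈ 4.0316e-5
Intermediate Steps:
I(O) = -18*O*(79 + O) (I(O) = -6*(O + 79)*(O + (O + O)) = -6*(79 + O)*(O + 2*O) = -6*(79 + O)*3*O = -18*O*(79 + O))
1/I(-56 - 1*(-30)) = 1/(-18*(-56 - 1*(-30))*(79 + (-56 - 1*(-30)))) = 1/(-18*(-56 + 30)*(79 + (-56 + 30))) = 1/(-18*(-26)*(79 - 26)) = 1/(-18*(-26)*53) = 1/24804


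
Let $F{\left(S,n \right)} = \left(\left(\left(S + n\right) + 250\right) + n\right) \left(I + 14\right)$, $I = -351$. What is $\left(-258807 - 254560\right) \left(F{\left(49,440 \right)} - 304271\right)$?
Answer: $360175206998$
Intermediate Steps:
$F{\left(S,n \right)} = -84250 - 674 n - 337 S$ ($F{\left(S,n \right)} = \left(\left(\left(S + n\right) + 250\right) + n\right) \left(-351 + 14\right) = \left(\left(250 + S + n\right) + n\right) \left(-337\right) = \left(250 + S + 2 n\right) \left(-337\right) = -84250 - 674 n - 337 S$)
$\left(-258807 - 254560\right) \left(F{\left(49,440 \right)} - 304271\right) = \left(-258807 - 254560\right) \left(\left(-84250 - 296560 - 16513\right) - 304271\right) = - 513367 \left(\left(-84250 - 296560 - 16513\right) - 304271\right) = - 513367 \left(-397323 - 304271\right) = \left(-513367\right) \left(-701594\right) = 360175206998$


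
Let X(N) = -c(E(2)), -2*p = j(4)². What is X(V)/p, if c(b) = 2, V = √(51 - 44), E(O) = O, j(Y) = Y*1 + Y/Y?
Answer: 4/25 ≈ 0.16000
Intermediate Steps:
j(Y) = 1 + Y (j(Y) = Y + 1 = 1 + Y)
V = √7 ≈ 2.6458
p = -25/2 (p = -(1 + 4)²/2 = -½*5² = -½*25 = -25/2 ≈ -12.500)
X(N) = -2 (X(N) = -1*2 = -2)
X(V)/p = -2/(-25/2) = -2*(-2/25) = 4/25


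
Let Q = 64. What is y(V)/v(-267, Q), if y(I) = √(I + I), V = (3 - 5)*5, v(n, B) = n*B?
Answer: -I*√5/8544 ≈ -0.00026171*I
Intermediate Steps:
v(n, B) = B*n
V = -10 (V = -2*5 = -10)
y(I) = √2*√I (y(I) = √(2*I) = √2*√I)
y(V)/v(-267, Q) = (√2*√(-10))/((64*(-267))) = (√2*(I*√10))/(-17088) = (2*I*√5)*(-1/17088) = -I*√5/8544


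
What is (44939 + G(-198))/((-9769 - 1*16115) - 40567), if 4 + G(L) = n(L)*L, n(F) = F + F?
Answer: -11213/6041 ≈ -1.8561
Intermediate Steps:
n(F) = 2*F
G(L) = -4 + 2*L**2 (G(L) = -4 + (2*L)*L = -4 + 2*L**2)
(44939 + G(-198))/((-9769 - 1*16115) - 40567) = (44939 + (-4 + 2*(-198)**2))/((-9769 - 1*16115) - 40567) = (44939 + (-4 + 2*39204))/((-9769 - 16115) - 40567) = (44939 + (-4 + 78408))/(-25884 - 40567) = (44939 + 78404)/(-66451) = 123343*(-1/66451) = -11213/6041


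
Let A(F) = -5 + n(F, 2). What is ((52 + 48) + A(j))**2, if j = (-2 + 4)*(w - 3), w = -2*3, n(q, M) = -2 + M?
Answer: 9025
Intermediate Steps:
w = -6
j = -18 (j = (-2 + 4)*(-6 - 3) = 2*(-9) = -18)
A(F) = -5 (A(F) = -5 + (-2 + 2) = -5 + 0 = -5)
((52 + 48) + A(j))**2 = ((52 + 48) - 5)**2 = (100 - 5)**2 = 95**2 = 9025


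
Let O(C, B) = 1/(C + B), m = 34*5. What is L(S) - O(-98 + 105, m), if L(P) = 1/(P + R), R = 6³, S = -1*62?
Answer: 23/27258 ≈ 0.00084379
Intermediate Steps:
m = 170
O(C, B) = 1/(B + C)
S = -62
R = 216
L(P) = 1/(216 + P) (L(P) = 1/(P + 216) = 1/(216 + P))
L(S) - O(-98 + 105, m) = 1/(216 - 62) - 1/(170 + (-98 + 105)) = 1/154 - 1/(170 + 7) = 1/154 - 1/177 = 23/27258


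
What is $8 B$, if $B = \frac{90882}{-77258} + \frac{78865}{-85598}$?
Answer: $- \frac{27744539212}{1653282571} \approx -16.781$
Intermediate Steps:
$B = - \frac{6936134803}{3306565142}$ ($B = 90882 \left(- \frac{1}{77258}\right) + 78865 \left(- \frac{1}{85598}\right) = - \frac{45441}{38629} - \frac{78865}{85598} = - \frac{6936134803}{3306565142} \approx -2.0977$)
$8 B = 8 \left(- \frac{6936134803}{3306565142}\right) = - \frac{27744539212}{1653282571}$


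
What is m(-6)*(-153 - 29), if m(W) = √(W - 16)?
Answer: -182*I*√22 ≈ -853.66*I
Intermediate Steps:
m(W) = √(-16 + W)
m(-6)*(-153 - 29) = √(-16 - 6)*(-153 - 29) = √(-22)*(-182) = (I*√22)*(-182) = -182*I*√22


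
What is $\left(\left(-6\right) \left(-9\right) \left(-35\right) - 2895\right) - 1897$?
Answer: $-6682$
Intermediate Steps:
$\left(\left(-6\right) \left(-9\right) \left(-35\right) - 2895\right) - 1897 = \left(54 \left(-35\right) - 2895\right) - 1897 = \left(-1890 - 2895\right) - 1897 = -4785 - 1897 = -6682$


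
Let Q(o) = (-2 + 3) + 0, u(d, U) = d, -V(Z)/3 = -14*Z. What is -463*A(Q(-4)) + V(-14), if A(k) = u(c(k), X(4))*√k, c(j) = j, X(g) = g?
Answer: -1051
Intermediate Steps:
V(Z) = 42*Z (V(Z) = -(-42)*Z = 42*Z)
Q(o) = 1 (Q(o) = 1 + 0 = 1)
A(k) = k^(3/2) (A(k) = k*√k = k^(3/2))
-463*A(Q(-4)) + V(-14) = -463*1^(3/2) + 42*(-14) = -463*1 - 588 = -463 - 588 = -1051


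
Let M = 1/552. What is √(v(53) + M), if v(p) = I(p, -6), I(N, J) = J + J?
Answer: I*√913974/276 ≈ 3.4638*I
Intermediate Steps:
I(N, J) = 2*J
M = 1/552 ≈ 0.0018116
v(p) = -12 (v(p) = 2*(-6) = -12)
√(v(53) + M) = √(-12 + 1/552) = √(-6623/552) = I*√913974/276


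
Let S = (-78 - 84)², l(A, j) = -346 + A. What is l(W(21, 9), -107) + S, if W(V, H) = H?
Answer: 25907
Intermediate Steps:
S = 26244 (S = (-162)² = 26244)
l(W(21, 9), -107) + S = (-346 + 9) + 26244 = -337 + 26244 = 25907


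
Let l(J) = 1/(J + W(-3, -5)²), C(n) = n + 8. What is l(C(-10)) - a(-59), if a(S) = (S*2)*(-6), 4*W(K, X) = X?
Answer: -4972/7 ≈ -710.29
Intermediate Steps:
C(n) = 8 + n
W(K, X) = X/4
a(S) = -12*S (a(S) = (2*S)*(-6) = -12*S)
l(J) = 1/(25/16 + J) (l(J) = 1/(J + ((¼)*(-5))²) = 1/(J + (-5/4)²) = 1/(J + 25/16) = 1/(25/16 + J))
l(C(-10)) - a(-59) = 16/(25 + 16*(8 - 10)) - (-12)*(-59) = 16/(25 + 16*(-2)) - 1*708 = 16/(25 - 32) - 708 = 16/(-7) - 708 = 16*(-⅐) - 708 = -16/7 - 708 = -4972/7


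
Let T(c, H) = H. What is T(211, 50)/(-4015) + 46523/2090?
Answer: 3394279/152570 ≈ 22.247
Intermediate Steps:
T(211, 50)/(-4015) + 46523/2090 = 50/(-4015) + 46523/2090 = 50*(-1/4015) + 46523*(1/2090) = -10/803 + 46523/2090 = 3394279/152570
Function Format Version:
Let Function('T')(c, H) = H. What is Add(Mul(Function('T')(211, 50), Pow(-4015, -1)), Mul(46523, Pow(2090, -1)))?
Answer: Rational(3394279, 152570) ≈ 22.247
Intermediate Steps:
Add(Mul(Function('T')(211, 50), Pow(-4015, -1)), Mul(46523, Pow(2090, -1))) = Add(Mul(50, Pow(-4015, -1)), Mul(46523, Pow(2090, -1))) = Add(Mul(50, Rational(-1, 4015)), Mul(46523, Rational(1, 2090))) = Add(Rational(-10, 803), Rational(46523, 2090)) = Rational(3394279, 152570)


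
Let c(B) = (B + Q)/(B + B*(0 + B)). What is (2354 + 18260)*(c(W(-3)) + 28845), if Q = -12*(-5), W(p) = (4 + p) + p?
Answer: 595208636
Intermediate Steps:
W(p) = 4 + 2*p
Q = 60
c(B) = (60 + B)/(B + B²) (c(B) = (B + 60)/(B + B*(0 + B)) = (60 + B)/(B + B*B) = (60 + B)/(B + B²))
(2354 + 18260)*(c(W(-3)) + 28845) = (2354 + 18260)*((60 + (4 + 2*(-3)))/((4 + 2*(-3))*(1 + (4 + 2*(-3)))) + 28845) = 20614*((60 + (4 - 6))/((4 - 6)*(1 + (4 - 6))) + 28845) = 20614*((60 - 2)/((-2)*(1 - 2)) + 28845) = 20614*(-½*58/(-1) + 28845) = 20614*(-½*(-1)*58 + 28845) = 20614*(29 + 28845) = 20614*28874 = 595208636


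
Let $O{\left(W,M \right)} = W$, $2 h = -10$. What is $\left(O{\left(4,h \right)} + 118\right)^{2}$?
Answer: $14884$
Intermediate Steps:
$h = -5$ ($h = \frac{1}{2} \left(-10\right) = -5$)
$\left(O{\left(4,h \right)} + 118\right)^{2} = \left(4 + 118\right)^{2} = 122^{2} = 14884$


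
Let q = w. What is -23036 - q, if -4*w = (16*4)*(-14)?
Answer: -23260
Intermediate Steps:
w = 224 (w = -16*4*(-14)/4 = -16*(-14) = -1/4*(-896) = 224)
q = 224
-23036 - q = -23036 - 1*224 = -23036 - 224 = -23260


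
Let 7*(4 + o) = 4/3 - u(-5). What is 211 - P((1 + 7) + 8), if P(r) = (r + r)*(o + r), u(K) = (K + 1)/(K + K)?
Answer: -2659/15 ≈ -177.27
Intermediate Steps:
u(K) = (1 + K)/(2*K) (u(K) = (1 + K)/((2*K)) = (1 + K)*(1/(2*K)) = (1 + K)/(2*K))
o = -58/15 (o = -4 + (4/3 - (1 - 5)/(2*(-5)))/7 = -4 + (4*(1/3) - (-1)*(-4)/(2*5))/7 = -4 + (4/3 - 1*2/5)/7 = -4 + (4/3 - 2/5)/7 = -4 + (1/7)*(14/15) = -4 + 2/15 = -58/15 ≈ -3.8667)
P(r) = 2*r*(-58/15 + r) (P(r) = (r + r)*(-58/15 + r) = (2*r)*(-58/15 + r) = 2*r*(-58/15 + r))
211 - P((1 + 7) + 8) = 211 - 2*((1 + 7) + 8)*(-58 + 15*((1 + 7) + 8))/15 = 211 - 2*(8 + 8)*(-58 + 15*(8 + 8))/15 = 211 - 2*16*(-58 + 15*16)/15 = 211 - 2*16*(-58 + 240)/15 = 211 - 2*16*182/15 = 211 - 1*5824/15 = 211 - 5824/15 = -2659/15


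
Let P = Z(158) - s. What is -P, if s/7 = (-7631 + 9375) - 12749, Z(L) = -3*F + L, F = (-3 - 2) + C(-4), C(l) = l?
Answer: -77220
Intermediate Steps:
F = -9 (F = (-3 - 2) - 4 = -5 - 4 = -9)
Z(L) = 27 + L (Z(L) = -3*(-9) + L = 27 + L)
s = -77035 (s = 7*((-7631 + 9375) - 12749) = 7*(1744 - 12749) = 7*(-11005) = -77035)
P = 77220 (P = (27 + 158) - 1*(-77035) = 185 + 77035 = 77220)
-P = -1*77220 = -77220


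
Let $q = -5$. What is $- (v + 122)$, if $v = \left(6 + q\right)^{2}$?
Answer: $-123$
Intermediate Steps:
$v = 1$ ($v = \left(6 - 5\right)^{2} = 1^{2} = 1$)
$- (v + 122) = - (1 + 122) = \left(-1\right) 123 = -123$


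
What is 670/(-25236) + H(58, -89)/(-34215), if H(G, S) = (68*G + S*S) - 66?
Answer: -53447269/143908290 ≈ -0.37140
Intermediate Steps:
H(G, S) = -66 + S² + 68*G (H(G, S) = (68*G + S²) - 66 = (S² + 68*G) - 66 = -66 + S² + 68*G)
670/(-25236) + H(58, -89)/(-34215) = 670/(-25236) + (-66 + (-89)² + 68*58)/(-34215) = 670*(-1/25236) + (-66 + 7921 + 3944)*(-1/34215) = -335/12618 + 11799*(-1/34215) = -335/12618 - 3933/11405 = -53447269/143908290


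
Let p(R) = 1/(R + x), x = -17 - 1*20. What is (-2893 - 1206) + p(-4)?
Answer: -168060/41 ≈ -4099.0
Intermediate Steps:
x = -37 (x = -17 - 20 = -37)
p(R) = 1/(-37 + R) (p(R) = 1/(R - 37) = 1/(-37 + R))
(-2893 - 1206) + p(-4) = (-2893 - 1206) + 1/(-37 - 4) = -4099 + 1/(-41) = -4099 - 1/41 = -168060/41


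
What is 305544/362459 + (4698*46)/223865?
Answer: 146730897132/81141884035 ≈ 1.8083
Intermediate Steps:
305544/362459 + (4698*46)/223865 = 305544*(1/362459) + 216108*(1/223865) = 305544/362459 + 216108/223865 = 146730897132/81141884035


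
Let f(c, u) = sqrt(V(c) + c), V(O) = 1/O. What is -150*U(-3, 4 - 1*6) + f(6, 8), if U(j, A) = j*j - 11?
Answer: 300 + sqrt(222)/6 ≈ 302.48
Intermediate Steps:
V(O) = 1/O
U(j, A) = -11 + j**2 (U(j, A) = j**2 - 11 = -11 + j**2)
f(c, u) = sqrt(c + 1/c) (f(c, u) = sqrt(1/c + c) = sqrt(c + 1/c))
-150*U(-3, 4 - 1*6) + f(6, 8) = -150*(-11 + (-3)**2) + sqrt(6 + 1/6) = -150*(-11 + 9) + sqrt(6 + 1/6) = -150*(-2) + sqrt(37/6) = 300 + sqrt(222)/6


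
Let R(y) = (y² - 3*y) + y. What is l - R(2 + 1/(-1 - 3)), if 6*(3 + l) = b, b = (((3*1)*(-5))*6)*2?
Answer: -521/16 ≈ -32.563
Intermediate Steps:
b = -180 (b = ((3*(-5))*6)*2 = -15*6*2 = -90*2 = -180)
l = -33 (l = -3 + (⅙)*(-180) = -3 - 30 = -33)
R(y) = y² - 2*y
l - R(2 + 1/(-1 - 3)) = -33 - (2 + 1/(-1 - 3))*(-2 + (2 + 1/(-1 - 3))) = -33 - (2 + 1/(-4))*(-2 + (2 + 1/(-4))) = -33 - (2 - ¼)*(-2 + (2 - ¼)) = -33 - 7*(-2 + 7/4)/4 = -33 - 7*(-1)/(4*4) = -33 - 1*(-7/16) = -33 + 7/16 = -521/16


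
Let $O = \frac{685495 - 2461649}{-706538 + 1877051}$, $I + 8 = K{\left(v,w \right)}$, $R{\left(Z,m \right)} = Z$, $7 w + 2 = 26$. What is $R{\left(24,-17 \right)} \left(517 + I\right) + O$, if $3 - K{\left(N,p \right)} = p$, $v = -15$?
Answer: $\frac{99996197642}{8193591} \approx 12204.0$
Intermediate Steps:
$w = \frac{24}{7}$ ($w = - \frac{2}{7} + \frac{1}{7} \cdot 26 = - \frac{2}{7} + \frac{26}{7} = \frac{24}{7} \approx 3.4286$)
$K{\left(N,p \right)} = 3 - p$
$I = - \frac{59}{7}$ ($I = -8 + \left(3 - \frac{24}{7}\right) = -8 - \frac{3}{7} = - \frac{59}{7} \approx -8.4286$)
$O = - \frac{1776154}{1170513} \approx -1.5174$
$R{\left(24,-17 \right)} \left(517 + I\right) + O = 24 \left(517 - \frac{59}{7}\right) - \frac{1776154}{1170513} = 24 \cdot \frac{3560}{7} - \frac{1776154}{1170513} = \frac{85440}{7} - \frac{1776154}{1170513} = \frac{99996197642}{8193591}$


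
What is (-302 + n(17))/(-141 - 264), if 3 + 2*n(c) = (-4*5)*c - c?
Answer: 482/405 ≈ 1.1901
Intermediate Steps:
n(c) = -3/2 - 21*c/2 (n(c) = -3/2 + ((-4*5)*c - c)/2 = -3/2 + (-20*c - c)/2 = -3/2 + (-21*c)/2 = -3/2 - 21*c/2)
(-302 + n(17))/(-141 - 264) = (-302 + (-3/2 - 21/2*17))/(-141 - 264) = (-302 + (-3/2 - 357/2))/(-405) = (-302 - 180)*(-1/405) = -482*(-1/405) = 482/405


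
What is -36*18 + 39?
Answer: -609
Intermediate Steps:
-36*18 + 39 = -648 + 39 = -609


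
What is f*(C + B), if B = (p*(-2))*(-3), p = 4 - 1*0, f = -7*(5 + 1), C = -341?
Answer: 13314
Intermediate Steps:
f = -42 (f = -7*6 = -42)
p = 4 (p = 4 + 0 = 4)
B = 24 (B = (4*(-2))*(-3) = -8*(-3) = 24)
f*(C + B) = -42*(-341 + 24) = -42*(-317) = 13314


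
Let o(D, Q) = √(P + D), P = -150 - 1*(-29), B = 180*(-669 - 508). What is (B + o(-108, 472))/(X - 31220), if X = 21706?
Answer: 105930/4757 - I*√229/9514 ≈ 22.268 - 0.0015906*I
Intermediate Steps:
B = -211860 (B = 180*(-1177) = -211860)
P = -121 (P = -150 + 29 = -121)
o(D, Q) = √(-121 + D)
(B + o(-108, 472))/(X - 31220) = (-211860 + √(-121 - 108))/(21706 - 31220) = (-211860 + √(-229))/(-9514) = (-211860 + I*√229)*(-1/9514) = 105930/4757 - I*√229/9514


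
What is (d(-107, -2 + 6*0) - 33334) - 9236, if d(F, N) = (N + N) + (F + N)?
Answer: -42683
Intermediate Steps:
d(F, N) = F + 3*N (d(F, N) = 2*N + (F + N) = F + 3*N)
(d(-107, -2 + 6*0) - 33334) - 9236 = ((-107 + 3*(-2 + 6*0)) - 33334) - 9236 = ((-107 + 3*(-2 + 0)) - 33334) - 9236 = ((-107 + 3*(-2)) - 33334) - 9236 = ((-107 - 6) - 33334) - 9236 = (-113 - 33334) - 9236 = -33447 - 9236 = -42683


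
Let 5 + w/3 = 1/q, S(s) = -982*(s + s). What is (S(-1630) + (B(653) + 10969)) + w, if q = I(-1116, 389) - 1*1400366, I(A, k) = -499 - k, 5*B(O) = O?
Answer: 22506973976827/7006270 ≈ 3.2124e+6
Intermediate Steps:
B(O) = O/5
S(s) = -1964*s
q = -1401254 (q = (-499 - 1*389) - 1*1400366 = (-499 - 389) - 1400366 = -888 - 1400366 = -1401254)
w = -21018813/1401254 (w = -15 + 3/(-1401254) = -15 + 3*(-1/1401254) = -15 - 3/1401254 = -21018813/1401254 ≈ -15.000)
(S(-1630) + (B(653) + 10969)) + w = (-1964*(-1630) + ((⅕)*653 + 10969)) - 21018813/1401254 = (3201320 + (653/5 + 10969)) - 21018813/1401254 = (3201320 + 55498/5) - 21018813/1401254 = 16062098/5 - 21018813/1401254 = 22506973976827/7006270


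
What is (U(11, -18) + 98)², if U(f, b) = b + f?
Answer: 8281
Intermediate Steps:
(U(11, -18) + 98)² = ((-18 + 11) + 98)² = (-7 + 98)² = 91² = 8281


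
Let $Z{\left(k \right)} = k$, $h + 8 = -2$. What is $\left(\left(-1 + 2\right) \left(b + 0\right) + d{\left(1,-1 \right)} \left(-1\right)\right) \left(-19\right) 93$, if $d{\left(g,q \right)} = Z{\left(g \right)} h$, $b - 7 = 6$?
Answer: $-40641$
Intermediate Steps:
$h = -10$ ($h = -8 - 2 = -10$)
$b = 13$ ($b = 7 + 6 = 13$)
$d{\left(g,q \right)} = - 10 g$ ($d{\left(g,q \right)} = g \left(-10\right) = - 10 g$)
$\left(\left(-1 + 2\right) \left(b + 0\right) + d{\left(1,-1 \right)} \left(-1\right)\right) \left(-19\right) 93 = \left(\left(-1 + 2\right) \left(13 + 0\right) + \left(-10\right) 1 \left(-1\right)\right) \left(-19\right) 93 = \left(1 \cdot 13 - -10\right) \left(-19\right) 93 = \left(13 + 10\right) \left(-19\right) 93 = 23 \left(-19\right) 93 = \left(-437\right) 93 = -40641$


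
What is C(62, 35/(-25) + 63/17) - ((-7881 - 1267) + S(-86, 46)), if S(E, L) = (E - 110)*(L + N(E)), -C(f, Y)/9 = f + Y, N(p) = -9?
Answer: 1344806/85 ≈ 15821.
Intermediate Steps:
C(f, Y) = -9*Y - 9*f (C(f, Y) = -9*(f + Y) = -9*(Y + f) = -9*Y - 9*f)
S(E, L) = (-110 + E)*(-9 + L) (S(E, L) = (E - 110)*(L - 9) = (-110 + E)*(-9 + L))
C(62, 35/(-25) + 63/17) - ((-7881 - 1267) + S(-86, 46)) = (-9*(35/(-25) + 63/17) - 9*62) - ((-7881 - 1267) + (990 - 110*46 - 9*(-86) - 86*46)) = (-9*(35*(-1/25) + 63*(1/17)) - 558) - (-9148 + (990 - 5060 + 774 - 3956)) = (-9*(-7/5 + 63/17) - 558) - (-9148 - 7252) = (-9*196/85 - 558) - 1*(-16400) = (-1764/85 - 558) + 16400 = -49194/85 + 16400 = 1344806/85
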